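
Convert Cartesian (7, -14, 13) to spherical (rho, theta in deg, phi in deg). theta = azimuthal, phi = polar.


rho = sqrt(7^2 + (-14)^2 + 13^2) = 20.347
theta = atan2(-14, 7) = 296.5651 deg
phi = acos(13/20.347) = 50.289 deg

rho = 20.347, theta = 296.5651 deg, phi = 50.289 deg


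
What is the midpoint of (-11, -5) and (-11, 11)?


Midpoint = ((-11+-11)/2, (-5+11)/2) = (-11, 3)

(-11, 3)


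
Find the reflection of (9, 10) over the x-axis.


Reflection across x-axis: (x, y) -> (x, -y)
(9, 10) -> (9, -10)

(9, -10)


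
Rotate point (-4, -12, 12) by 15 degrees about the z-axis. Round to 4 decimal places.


x' = -4*cos(15) - -12*sin(15) = -0.7579
y' = -4*sin(15) + -12*cos(15) = -12.6264
z' = 12

(-0.7579, -12.6264, 12)


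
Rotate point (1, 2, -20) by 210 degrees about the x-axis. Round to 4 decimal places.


x' = 1
y' = 2*cos(210) - -20*sin(210) = -11.7321
z' = 2*sin(210) + -20*cos(210) = 16.3205

(1, -11.7321, 16.3205)


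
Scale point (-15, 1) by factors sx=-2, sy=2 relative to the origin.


Scaling: (x*sx, y*sy) = (-15*-2, 1*2) = (30, 2)

(30, 2)


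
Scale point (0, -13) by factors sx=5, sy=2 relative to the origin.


Scaling: (x*sx, y*sy) = (0*5, -13*2) = (0, -26)

(0, -26)


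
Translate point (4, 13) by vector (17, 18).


Translation: (x+dx, y+dy) = (4+17, 13+18) = (21, 31)

(21, 31)


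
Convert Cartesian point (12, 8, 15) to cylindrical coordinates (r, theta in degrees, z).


r = sqrt(12^2 + 8^2) = 14.4222
theta = atan2(8, 12) = 33.6901 deg
z = 15

r = 14.4222, theta = 33.6901 deg, z = 15


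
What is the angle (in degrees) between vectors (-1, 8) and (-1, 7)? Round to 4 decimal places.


dot = -1*-1 + 8*7 = 57
|u| = 8.0623, |v| = 7.0711
cos(angle) = 0.9998
angle = 1.0051 degrees

1.0051 degrees


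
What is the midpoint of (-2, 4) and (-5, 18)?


Midpoint = ((-2+-5)/2, (4+18)/2) = (-3.5, 11)

(-3.5, 11)


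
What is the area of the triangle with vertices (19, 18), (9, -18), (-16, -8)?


Area = |x1(y2-y3) + x2(y3-y1) + x3(y1-y2)| / 2
= |19*(-18--8) + 9*(-8-18) + -16*(18--18)| / 2
= 500

500


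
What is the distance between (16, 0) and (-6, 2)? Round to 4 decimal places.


d = sqrt((-6-16)^2 + (2-0)^2) = 22.0907

22.0907


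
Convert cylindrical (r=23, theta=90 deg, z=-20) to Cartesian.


x = 23 * cos(90) = 0
y = 23 * sin(90) = 23
z = -20

(0, 23, -20)


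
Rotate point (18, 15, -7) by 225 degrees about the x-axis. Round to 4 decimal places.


x' = 18
y' = 15*cos(225) - -7*sin(225) = -15.5563
z' = 15*sin(225) + -7*cos(225) = -5.6569

(18, -15.5563, -5.6569)


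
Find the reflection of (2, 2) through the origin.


Reflection through origin: (x, y) -> (-x, -y)
(2, 2) -> (-2, -2)

(-2, -2)


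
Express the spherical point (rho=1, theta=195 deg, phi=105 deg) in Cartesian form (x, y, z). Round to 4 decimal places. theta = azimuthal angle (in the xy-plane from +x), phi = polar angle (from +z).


x = 1 * sin(105) * cos(195) = -0.933
y = 1 * sin(105) * sin(195) = -0.25
z = 1 * cos(105) = -0.2588

(-0.933, -0.25, -0.2588)


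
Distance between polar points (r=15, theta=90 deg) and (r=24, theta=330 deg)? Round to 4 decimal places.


d = sqrt(r1^2 + r2^2 - 2*r1*r2*cos(t2-t1))
d = sqrt(15^2 + 24^2 - 2*15*24*cos(330-90)) = 34.0735

34.0735


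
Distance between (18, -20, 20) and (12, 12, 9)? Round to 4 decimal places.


d = sqrt((12-18)^2 + (12--20)^2 + (9-20)^2) = 34.3657

34.3657


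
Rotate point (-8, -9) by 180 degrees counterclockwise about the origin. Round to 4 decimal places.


x' = -8*cos(180) - -9*sin(180) = 8
y' = -8*sin(180) + -9*cos(180) = 9

(8, 9)


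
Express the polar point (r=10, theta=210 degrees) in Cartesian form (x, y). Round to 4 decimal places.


x = 10 * cos(210) = -8.6603
y = 10 * sin(210) = -5

(-8.6603, -5)


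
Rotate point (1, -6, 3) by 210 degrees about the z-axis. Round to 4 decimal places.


x' = 1*cos(210) - -6*sin(210) = -3.866
y' = 1*sin(210) + -6*cos(210) = 4.6962
z' = 3

(-3.866, 4.6962, 3)


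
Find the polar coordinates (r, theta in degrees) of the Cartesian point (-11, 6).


r = sqrt((-11)^2 + 6^2) = 12.53
theta = atan2(6, -11) = 151.3895 degrees

r = 12.53, theta = 151.3895 degrees


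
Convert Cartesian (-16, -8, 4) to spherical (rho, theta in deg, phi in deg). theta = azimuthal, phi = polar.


rho = sqrt((-16)^2 + (-8)^2 + 4^2) = 18.3303
theta = atan2(-8, -16) = 206.5651 deg
phi = acos(4/18.3303) = 77.3956 deg

rho = 18.3303, theta = 206.5651 deg, phi = 77.3956 deg


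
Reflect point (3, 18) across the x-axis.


Reflection across x-axis: (x, y) -> (x, -y)
(3, 18) -> (3, -18)

(3, -18)


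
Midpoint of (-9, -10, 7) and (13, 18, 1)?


Midpoint = ((-9+13)/2, (-10+18)/2, (7+1)/2) = (2, 4, 4)

(2, 4, 4)


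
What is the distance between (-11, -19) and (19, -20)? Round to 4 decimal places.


d = sqrt((19--11)^2 + (-20--19)^2) = 30.0167

30.0167


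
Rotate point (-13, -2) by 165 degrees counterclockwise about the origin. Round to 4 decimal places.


x' = -13*cos(165) - -2*sin(165) = 13.0747
y' = -13*sin(165) + -2*cos(165) = -1.4328

(13.0747, -1.4328)


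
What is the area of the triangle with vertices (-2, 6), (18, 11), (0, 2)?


Area = |x1(y2-y3) + x2(y3-y1) + x3(y1-y2)| / 2
= |-2*(11-2) + 18*(2-6) + 0*(6-11)| / 2
= 45

45


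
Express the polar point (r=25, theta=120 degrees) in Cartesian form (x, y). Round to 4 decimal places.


x = 25 * cos(120) = -12.5
y = 25 * sin(120) = 21.6506

(-12.5, 21.6506)


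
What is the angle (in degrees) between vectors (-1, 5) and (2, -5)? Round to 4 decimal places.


dot = -1*2 + 5*-5 = -27
|u| = 5.099, |v| = 5.3852
cos(angle) = -0.9833
angle = 169.5085 degrees

169.5085 degrees


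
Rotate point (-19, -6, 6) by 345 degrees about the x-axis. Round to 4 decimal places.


x' = -19
y' = -6*cos(345) - 6*sin(345) = -4.2426
z' = -6*sin(345) + 6*cos(345) = 7.3485

(-19, -4.2426, 7.3485)


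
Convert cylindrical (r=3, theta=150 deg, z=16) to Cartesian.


x = 3 * cos(150) = -2.5981
y = 3 * sin(150) = 1.5
z = 16

(-2.5981, 1.5, 16)


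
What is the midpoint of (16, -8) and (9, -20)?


Midpoint = ((16+9)/2, (-8+-20)/2) = (12.5, -14)

(12.5, -14)


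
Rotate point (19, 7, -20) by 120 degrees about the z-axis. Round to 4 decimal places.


x' = 19*cos(120) - 7*sin(120) = -15.5622
y' = 19*sin(120) + 7*cos(120) = 12.9545
z' = -20

(-15.5622, 12.9545, -20)


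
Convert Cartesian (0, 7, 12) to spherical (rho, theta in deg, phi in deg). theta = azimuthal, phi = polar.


rho = sqrt(0^2 + 7^2 + 12^2) = 13.8924
theta = atan2(7, 0) = 90 deg
phi = acos(12/13.8924) = 30.2564 deg

rho = 13.8924, theta = 90 deg, phi = 30.2564 deg


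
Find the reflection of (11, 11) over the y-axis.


Reflection across y-axis: (x, y) -> (-x, y)
(11, 11) -> (-11, 11)

(-11, 11)


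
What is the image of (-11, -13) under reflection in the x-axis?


Reflection across x-axis: (x, y) -> (x, -y)
(-11, -13) -> (-11, 13)

(-11, 13)


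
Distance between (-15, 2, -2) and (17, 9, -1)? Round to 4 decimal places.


d = sqrt((17--15)^2 + (9-2)^2 + (-1--2)^2) = 32.7719

32.7719


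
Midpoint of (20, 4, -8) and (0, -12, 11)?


Midpoint = ((20+0)/2, (4+-12)/2, (-8+11)/2) = (10, -4, 1.5)

(10, -4, 1.5)


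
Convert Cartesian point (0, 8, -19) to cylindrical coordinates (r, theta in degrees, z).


r = sqrt(0^2 + 8^2) = 8
theta = atan2(8, 0) = 90 deg
z = -19

r = 8, theta = 90 deg, z = -19


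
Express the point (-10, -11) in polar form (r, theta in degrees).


r = sqrt((-10)^2 + (-11)^2) = 14.8661
theta = atan2(-11, -10) = 227.7263 degrees

r = 14.8661, theta = 227.7263 degrees


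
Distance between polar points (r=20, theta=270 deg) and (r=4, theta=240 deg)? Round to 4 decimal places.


d = sqrt(r1^2 + r2^2 - 2*r1*r2*cos(t2-t1))
d = sqrt(20^2 + 4^2 - 2*20*4*cos(240-270)) = 16.6564

16.6564


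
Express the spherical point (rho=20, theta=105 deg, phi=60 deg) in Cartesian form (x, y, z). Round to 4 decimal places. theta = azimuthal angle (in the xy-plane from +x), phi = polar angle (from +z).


x = 20 * sin(60) * cos(105) = -4.4829
y = 20 * sin(60) * sin(105) = 16.7303
z = 20 * cos(60) = 10

(-4.4829, 16.7303, 10)


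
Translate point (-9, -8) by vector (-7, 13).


Translation: (x+dx, y+dy) = (-9+-7, -8+13) = (-16, 5)

(-16, 5)


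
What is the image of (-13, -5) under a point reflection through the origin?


Reflection through origin: (x, y) -> (-x, -y)
(-13, -5) -> (13, 5)

(13, 5)


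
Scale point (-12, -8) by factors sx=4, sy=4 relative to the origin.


Scaling: (x*sx, y*sy) = (-12*4, -8*4) = (-48, -32)

(-48, -32)


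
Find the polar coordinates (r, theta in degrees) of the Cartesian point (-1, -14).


r = sqrt((-1)^2 + (-14)^2) = 14.0357
theta = atan2(-14, -1) = 265.9144 degrees

r = 14.0357, theta = 265.9144 degrees


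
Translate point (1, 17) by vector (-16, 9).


Translation: (x+dx, y+dy) = (1+-16, 17+9) = (-15, 26)

(-15, 26)


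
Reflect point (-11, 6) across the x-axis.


Reflection across x-axis: (x, y) -> (x, -y)
(-11, 6) -> (-11, -6)

(-11, -6)


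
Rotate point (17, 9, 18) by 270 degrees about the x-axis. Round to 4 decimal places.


x' = 17
y' = 9*cos(270) - 18*sin(270) = 18
z' = 9*sin(270) + 18*cos(270) = -9

(17, 18, -9)


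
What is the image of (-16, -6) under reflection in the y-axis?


Reflection across y-axis: (x, y) -> (-x, y)
(-16, -6) -> (16, -6)

(16, -6)


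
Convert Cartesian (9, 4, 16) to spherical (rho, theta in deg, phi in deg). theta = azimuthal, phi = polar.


rho = sqrt(9^2 + 4^2 + 16^2) = 18.7883
theta = atan2(4, 9) = 23.9625 deg
phi = acos(16/18.7883) = 31.6145 deg

rho = 18.7883, theta = 23.9625 deg, phi = 31.6145 deg


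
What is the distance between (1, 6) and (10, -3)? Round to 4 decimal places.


d = sqrt((10-1)^2 + (-3-6)^2) = 12.7279

12.7279


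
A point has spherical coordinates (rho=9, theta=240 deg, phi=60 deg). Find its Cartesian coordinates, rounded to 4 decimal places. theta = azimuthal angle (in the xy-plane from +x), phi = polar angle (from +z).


x = 9 * sin(60) * cos(240) = -3.8971
y = 9 * sin(60) * sin(240) = -6.75
z = 9 * cos(60) = 4.5

(-3.8971, -6.75, 4.5)


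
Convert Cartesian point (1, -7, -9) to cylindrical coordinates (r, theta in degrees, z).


r = sqrt(1^2 + (-7)^2) = 7.0711
theta = atan2(-7, 1) = 278.1301 deg
z = -9

r = 7.0711, theta = 278.1301 deg, z = -9


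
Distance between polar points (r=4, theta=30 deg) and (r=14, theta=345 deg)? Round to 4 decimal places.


d = sqrt(r1^2 + r2^2 - 2*r1*r2*cos(t2-t1))
d = sqrt(4^2 + 14^2 - 2*4*14*cos(345-30)) = 11.5241

11.5241


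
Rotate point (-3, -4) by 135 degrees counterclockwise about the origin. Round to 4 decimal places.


x' = -3*cos(135) - -4*sin(135) = 4.9497
y' = -3*sin(135) + -4*cos(135) = 0.7071

(4.9497, 0.7071)


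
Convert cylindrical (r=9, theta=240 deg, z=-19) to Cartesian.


x = 9 * cos(240) = -4.5
y = 9 * sin(240) = -7.7942
z = -19

(-4.5, -7.7942, -19)


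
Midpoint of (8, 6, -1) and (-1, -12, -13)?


Midpoint = ((8+-1)/2, (6+-12)/2, (-1+-13)/2) = (3.5, -3, -7)

(3.5, -3, -7)


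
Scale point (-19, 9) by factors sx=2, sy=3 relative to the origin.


Scaling: (x*sx, y*sy) = (-19*2, 9*3) = (-38, 27)

(-38, 27)


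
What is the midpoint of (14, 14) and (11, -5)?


Midpoint = ((14+11)/2, (14+-5)/2) = (12.5, 4.5)

(12.5, 4.5)


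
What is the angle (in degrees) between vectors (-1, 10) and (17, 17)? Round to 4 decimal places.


dot = -1*17 + 10*17 = 153
|u| = 10.0499, |v| = 24.0416
cos(angle) = 0.6332
angle = 50.7106 degrees

50.7106 degrees


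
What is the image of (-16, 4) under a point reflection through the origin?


Reflection through origin: (x, y) -> (-x, -y)
(-16, 4) -> (16, -4)

(16, -4)


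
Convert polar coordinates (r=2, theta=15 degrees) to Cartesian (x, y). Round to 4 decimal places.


x = 2 * cos(15) = 1.9319
y = 2 * sin(15) = 0.5176

(1.9319, 0.5176)


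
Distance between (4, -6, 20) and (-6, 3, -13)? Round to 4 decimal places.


d = sqrt((-6-4)^2 + (3--6)^2 + (-13-20)^2) = 35.6371

35.6371


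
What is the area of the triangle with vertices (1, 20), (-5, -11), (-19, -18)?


Area = |x1(y2-y3) + x2(y3-y1) + x3(y1-y2)| / 2
= |1*(-11--18) + -5*(-18-20) + -19*(20--11)| / 2
= 196

196


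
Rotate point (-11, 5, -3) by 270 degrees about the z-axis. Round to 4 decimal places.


x' = -11*cos(270) - 5*sin(270) = 5
y' = -11*sin(270) + 5*cos(270) = 11
z' = -3

(5, 11, -3)


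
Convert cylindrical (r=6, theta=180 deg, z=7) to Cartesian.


x = 6 * cos(180) = -6
y = 6 * sin(180) = 0
z = 7

(-6, 0, 7)


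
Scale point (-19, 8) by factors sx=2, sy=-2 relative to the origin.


Scaling: (x*sx, y*sy) = (-19*2, 8*-2) = (-38, -16)

(-38, -16)


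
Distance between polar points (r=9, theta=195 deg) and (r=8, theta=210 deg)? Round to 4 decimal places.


d = sqrt(r1^2 + r2^2 - 2*r1*r2*cos(t2-t1))
d = sqrt(9^2 + 8^2 - 2*9*8*cos(210-195)) = 2.4304

2.4304


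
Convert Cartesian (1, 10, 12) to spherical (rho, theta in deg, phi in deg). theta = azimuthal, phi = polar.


rho = sqrt(1^2 + 10^2 + 12^2) = 15.6525
theta = atan2(10, 1) = 84.2894 deg
phi = acos(12/15.6525) = 39.9458 deg

rho = 15.6525, theta = 84.2894 deg, phi = 39.9458 deg


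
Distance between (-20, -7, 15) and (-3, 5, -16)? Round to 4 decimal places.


d = sqrt((-3--20)^2 + (5--7)^2 + (-16-15)^2) = 37.3363

37.3363


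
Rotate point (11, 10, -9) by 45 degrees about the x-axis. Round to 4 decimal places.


x' = 11
y' = 10*cos(45) - -9*sin(45) = 13.435
z' = 10*sin(45) + -9*cos(45) = 0.7071

(11, 13.435, 0.7071)


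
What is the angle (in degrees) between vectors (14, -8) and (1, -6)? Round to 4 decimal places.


dot = 14*1 + -8*-6 = 62
|u| = 16.1245, |v| = 6.0828
cos(angle) = 0.6321
angle = 50.7928 degrees

50.7928 degrees


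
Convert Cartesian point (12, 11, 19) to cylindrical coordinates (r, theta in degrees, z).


r = sqrt(12^2 + 11^2) = 16.2788
theta = atan2(11, 12) = 42.5104 deg
z = 19

r = 16.2788, theta = 42.5104 deg, z = 19


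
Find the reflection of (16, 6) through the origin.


Reflection through origin: (x, y) -> (-x, -y)
(16, 6) -> (-16, -6)

(-16, -6)


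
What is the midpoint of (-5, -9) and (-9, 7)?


Midpoint = ((-5+-9)/2, (-9+7)/2) = (-7, -1)

(-7, -1)


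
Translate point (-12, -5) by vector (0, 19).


Translation: (x+dx, y+dy) = (-12+0, -5+19) = (-12, 14)

(-12, 14)


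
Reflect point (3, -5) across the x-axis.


Reflection across x-axis: (x, y) -> (x, -y)
(3, -5) -> (3, 5)

(3, 5)


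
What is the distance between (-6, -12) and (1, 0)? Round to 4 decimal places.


d = sqrt((1--6)^2 + (0--12)^2) = 13.8924

13.8924


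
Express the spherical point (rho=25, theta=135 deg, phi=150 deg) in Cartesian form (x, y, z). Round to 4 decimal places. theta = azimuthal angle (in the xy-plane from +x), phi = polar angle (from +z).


x = 25 * sin(150) * cos(135) = -8.8388
y = 25 * sin(150) * sin(135) = 8.8388
z = 25 * cos(150) = -21.6506

(-8.8388, 8.8388, -21.6506)


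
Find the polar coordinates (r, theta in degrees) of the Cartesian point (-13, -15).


r = sqrt((-13)^2 + (-15)^2) = 19.8494
theta = atan2(-15, -13) = 229.0856 degrees

r = 19.8494, theta = 229.0856 degrees


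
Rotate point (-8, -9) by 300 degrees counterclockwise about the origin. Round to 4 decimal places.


x' = -8*cos(300) - -9*sin(300) = -11.7942
y' = -8*sin(300) + -9*cos(300) = 2.4282

(-11.7942, 2.4282)


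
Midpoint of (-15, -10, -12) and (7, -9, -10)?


Midpoint = ((-15+7)/2, (-10+-9)/2, (-12+-10)/2) = (-4, -9.5, -11)

(-4, -9.5, -11)


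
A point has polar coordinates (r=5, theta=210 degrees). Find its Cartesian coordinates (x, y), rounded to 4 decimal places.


x = 5 * cos(210) = -4.3301
y = 5 * sin(210) = -2.5

(-4.3301, -2.5)


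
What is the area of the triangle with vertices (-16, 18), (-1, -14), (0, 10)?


Area = |x1(y2-y3) + x2(y3-y1) + x3(y1-y2)| / 2
= |-16*(-14-10) + -1*(10-18) + 0*(18--14)| / 2
= 196

196


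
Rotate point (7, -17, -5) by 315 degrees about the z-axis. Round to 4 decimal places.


x' = 7*cos(315) - -17*sin(315) = -7.0711
y' = 7*sin(315) + -17*cos(315) = -16.9706
z' = -5

(-7.0711, -16.9706, -5)


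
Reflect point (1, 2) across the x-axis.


Reflection across x-axis: (x, y) -> (x, -y)
(1, 2) -> (1, -2)

(1, -2)


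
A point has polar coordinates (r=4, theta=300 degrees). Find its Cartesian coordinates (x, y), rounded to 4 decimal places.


x = 4 * cos(300) = 2
y = 4 * sin(300) = -3.4641

(2, -3.4641)


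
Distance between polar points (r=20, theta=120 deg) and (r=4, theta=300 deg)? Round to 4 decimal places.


d = sqrt(r1^2 + r2^2 - 2*r1*r2*cos(t2-t1))
d = sqrt(20^2 + 4^2 - 2*20*4*cos(300-120)) = 24

24


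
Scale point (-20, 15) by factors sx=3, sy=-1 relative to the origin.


Scaling: (x*sx, y*sy) = (-20*3, 15*-1) = (-60, -15)

(-60, -15)


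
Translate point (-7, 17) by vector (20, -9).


Translation: (x+dx, y+dy) = (-7+20, 17+-9) = (13, 8)

(13, 8)


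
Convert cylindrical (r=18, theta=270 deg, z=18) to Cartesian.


x = 18 * cos(270) = 0
y = 18 * sin(270) = -18
z = 18

(0, -18, 18)


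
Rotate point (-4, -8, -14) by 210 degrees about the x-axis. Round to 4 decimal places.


x' = -4
y' = -8*cos(210) - -14*sin(210) = -0.0718
z' = -8*sin(210) + -14*cos(210) = 16.1244

(-4, -0.0718, 16.1244)


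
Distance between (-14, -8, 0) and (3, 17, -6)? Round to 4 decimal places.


d = sqrt((3--14)^2 + (17--8)^2 + (-6-0)^2) = 30.8221

30.8221


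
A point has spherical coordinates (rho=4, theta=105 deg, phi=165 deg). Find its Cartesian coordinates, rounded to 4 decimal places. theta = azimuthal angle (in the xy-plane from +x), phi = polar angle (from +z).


x = 4 * sin(165) * cos(105) = -0.2679
y = 4 * sin(165) * sin(105) = 1
z = 4 * cos(165) = -3.8637

(-0.2679, 1, -3.8637)


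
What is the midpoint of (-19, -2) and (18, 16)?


Midpoint = ((-19+18)/2, (-2+16)/2) = (-0.5, 7)

(-0.5, 7)


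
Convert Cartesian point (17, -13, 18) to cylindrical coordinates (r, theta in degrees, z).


r = sqrt(17^2 + (-13)^2) = 21.4009
theta = atan2(-13, 17) = 322.5946 deg
z = 18

r = 21.4009, theta = 322.5946 deg, z = 18


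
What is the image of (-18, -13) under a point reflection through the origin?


Reflection through origin: (x, y) -> (-x, -y)
(-18, -13) -> (18, 13)

(18, 13)


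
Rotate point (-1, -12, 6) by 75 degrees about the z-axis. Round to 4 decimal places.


x' = -1*cos(75) - -12*sin(75) = 11.3323
y' = -1*sin(75) + -12*cos(75) = -4.0718
z' = 6

(11.3323, -4.0718, 6)


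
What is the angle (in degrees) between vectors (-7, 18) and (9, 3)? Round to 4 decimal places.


dot = -7*9 + 18*3 = -9
|u| = 19.3132, |v| = 9.4868
cos(angle) = -0.0491
angle = 92.8156 degrees

92.8156 degrees


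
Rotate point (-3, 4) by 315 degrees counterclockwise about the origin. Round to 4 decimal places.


x' = -3*cos(315) - 4*sin(315) = 0.7071
y' = -3*sin(315) + 4*cos(315) = 4.9497

(0.7071, 4.9497)


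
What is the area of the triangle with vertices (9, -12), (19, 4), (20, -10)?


Area = |x1(y2-y3) + x2(y3-y1) + x3(y1-y2)| / 2
= |9*(4--10) + 19*(-10--12) + 20*(-12-4)| / 2
= 78

78


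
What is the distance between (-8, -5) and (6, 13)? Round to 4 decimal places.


d = sqrt((6--8)^2 + (13--5)^2) = 22.8035

22.8035


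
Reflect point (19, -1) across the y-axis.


Reflection across y-axis: (x, y) -> (-x, y)
(19, -1) -> (-19, -1)

(-19, -1)


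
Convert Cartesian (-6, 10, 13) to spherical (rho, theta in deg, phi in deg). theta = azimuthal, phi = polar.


rho = sqrt((-6)^2 + 10^2 + 13^2) = 17.4642
theta = atan2(10, -6) = 120.9638 deg
phi = acos(13/17.4642) = 41.8943 deg

rho = 17.4642, theta = 120.9638 deg, phi = 41.8943 deg


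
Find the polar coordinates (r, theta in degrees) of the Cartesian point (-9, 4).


r = sqrt((-9)^2 + 4^2) = 9.8489
theta = atan2(4, -9) = 156.0375 degrees

r = 9.8489, theta = 156.0375 degrees


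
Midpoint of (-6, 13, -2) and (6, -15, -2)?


Midpoint = ((-6+6)/2, (13+-15)/2, (-2+-2)/2) = (0, -1, -2)

(0, -1, -2)


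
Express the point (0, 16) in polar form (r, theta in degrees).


r = sqrt(0^2 + 16^2) = 16
theta = atan2(16, 0) = 90 degrees

r = 16, theta = 90 degrees


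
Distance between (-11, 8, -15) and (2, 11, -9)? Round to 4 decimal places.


d = sqrt((2--11)^2 + (11-8)^2 + (-9--15)^2) = 14.6287

14.6287


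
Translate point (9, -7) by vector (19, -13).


Translation: (x+dx, y+dy) = (9+19, -7+-13) = (28, -20)

(28, -20)


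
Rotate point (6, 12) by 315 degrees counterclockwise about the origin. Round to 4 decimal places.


x' = 6*cos(315) - 12*sin(315) = 12.7279
y' = 6*sin(315) + 12*cos(315) = 4.2426

(12.7279, 4.2426)


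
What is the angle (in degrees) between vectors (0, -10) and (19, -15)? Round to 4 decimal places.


dot = 0*19 + -10*-15 = 150
|u| = 10, |v| = 24.2074
cos(angle) = 0.6196
angle = 51.7098 degrees

51.7098 degrees


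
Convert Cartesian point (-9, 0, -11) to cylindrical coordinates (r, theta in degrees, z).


r = sqrt((-9)^2 + 0^2) = 9
theta = atan2(0, -9) = 180 deg
z = -11

r = 9, theta = 180 deg, z = -11


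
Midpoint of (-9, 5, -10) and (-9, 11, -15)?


Midpoint = ((-9+-9)/2, (5+11)/2, (-10+-15)/2) = (-9, 8, -12.5)

(-9, 8, -12.5)


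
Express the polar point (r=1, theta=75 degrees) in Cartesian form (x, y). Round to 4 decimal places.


x = 1 * cos(75) = 0.2588
y = 1 * sin(75) = 0.9659

(0.2588, 0.9659)


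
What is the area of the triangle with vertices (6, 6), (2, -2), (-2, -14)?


Area = |x1(y2-y3) + x2(y3-y1) + x3(y1-y2)| / 2
= |6*(-2--14) + 2*(-14-6) + -2*(6--2)| / 2
= 8

8


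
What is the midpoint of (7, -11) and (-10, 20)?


Midpoint = ((7+-10)/2, (-11+20)/2) = (-1.5, 4.5)

(-1.5, 4.5)


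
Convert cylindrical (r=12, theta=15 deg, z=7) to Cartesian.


x = 12 * cos(15) = 11.5911
y = 12 * sin(15) = 3.1058
z = 7

(11.5911, 3.1058, 7)


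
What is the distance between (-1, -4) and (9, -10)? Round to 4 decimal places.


d = sqrt((9--1)^2 + (-10--4)^2) = 11.6619

11.6619


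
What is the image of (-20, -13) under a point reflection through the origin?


Reflection through origin: (x, y) -> (-x, -y)
(-20, -13) -> (20, 13)

(20, 13)


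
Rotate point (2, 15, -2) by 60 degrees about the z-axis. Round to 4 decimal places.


x' = 2*cos(60) - 15*sin(60) = -11.9904
y' = 2*sin(60) + 15*cos(60) = 9.2321
z' = -2

(-11.9904, 9.2321, -2)


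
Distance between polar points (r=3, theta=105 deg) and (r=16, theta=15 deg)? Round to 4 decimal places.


d = sqrt(r1^2 + r2^2 - 2*r1*r2*cos(t2-t1))
d = sqrt(3^2 + 16^2 - 2*3*16*cos(15-105)) = 16.2788

16.2788


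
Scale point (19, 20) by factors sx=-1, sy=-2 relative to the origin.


Scaling: (x*sx, y*sy) = (19*-1, 20*-2) = (-19, -40)

(-19, -40)


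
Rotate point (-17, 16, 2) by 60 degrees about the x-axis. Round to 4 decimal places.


x' = -17
y' = 16*cos(60) - 2*sin(60) = 6.2679
z' = 16*sin(60) + 2*cos(60) = 14.8564

(-17, 6.2679, 14.8564)


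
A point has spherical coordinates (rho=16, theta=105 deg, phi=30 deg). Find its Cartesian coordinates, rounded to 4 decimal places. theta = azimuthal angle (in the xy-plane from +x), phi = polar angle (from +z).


x = 16 * sin(30) * cos(105) = -2.0706
y = 16 * sin(30) * sin(105) = 7.7274
z = 16 * cos(30) = 13.8564

(-2.0706, 7.7274, 13.8564)


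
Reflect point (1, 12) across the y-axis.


Reflection across y-axis: (x, y) -> (-x, y)
(1, 12) -> (-1, 12)

(-1, 12)


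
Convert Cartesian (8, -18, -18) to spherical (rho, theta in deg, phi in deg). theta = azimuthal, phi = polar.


rho = sqrt(8^2 + (-18)^2 + (-18)^2) = 26.6833
theta = atan2(-18, 8) = 293.9625 deg
phi = acos(-18/26.6833) = 132.4214 deg

rho = 26.6833, theta = 293.9625 deg, phi = 132.4214 deg


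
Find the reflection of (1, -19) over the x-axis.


Reflection across x-axis: (x, y) -> (x, -y)
(1, -19) -> (1, 19)

(1, 19)


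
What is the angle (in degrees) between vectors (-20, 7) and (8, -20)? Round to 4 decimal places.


dot = -20*8 + 7*-20 = -300
|u| = 21.1896, |v| = 21.5407
cos(angle) = -0.6573
angle = 131.0915 degrees

131.0915 degrees


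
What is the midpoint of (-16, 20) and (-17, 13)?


Midpoint = ((-16+-17)/2, (20+13)/2) = (-16.5, 16.5)

(-16.5, 16.5)


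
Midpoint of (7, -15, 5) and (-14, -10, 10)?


Midpoint = ((7+-14)/2, (-15+-10)/2, (5+10)/2) = (-3.5, -12.5, 7.5)

(-3.5, -12.5, 7.5)


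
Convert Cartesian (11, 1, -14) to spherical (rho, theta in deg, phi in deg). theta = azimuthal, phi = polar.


rho = sqrt(11^2 + 1^2 + (-14)^2) = 17.8326
theta = atan2(1, 11) = 5.1944 deg
phi = acos(-14/17.8326) = 141.7282 deg

rho = 17.8326, theta = 5.1944 deg, phi = 141.7282 deg


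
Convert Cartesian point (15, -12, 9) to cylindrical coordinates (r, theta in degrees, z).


r = sqrt(15^2 + (-12)^2) = 19.2094
theta = atan2(-12, 15) = 321.3402 deg
z = 9

r = 19.2094, theta = 321.3402 deg, z = 9


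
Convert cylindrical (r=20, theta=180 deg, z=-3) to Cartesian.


x = 20 * cos(180) = -20
y = 20 * sin(180) = 0
z = -3

(-20, 0, -3)


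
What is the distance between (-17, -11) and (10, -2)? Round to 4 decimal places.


d = sqrt((10--17)^2 + (-2--11)^2) = 28.4605

28.4605


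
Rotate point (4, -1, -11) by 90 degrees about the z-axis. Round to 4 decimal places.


x' = 4*cos(90) - -1*sin(90) = 1
y' = 4*sin(90) + -1*cos(90) = 4
z' = -11

(1, 4, -11)


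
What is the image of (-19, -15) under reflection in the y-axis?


Reflection across y-axis: (x, y) -> (-x, y)
(-19, -15) -> (19, -15)

(19, -15)


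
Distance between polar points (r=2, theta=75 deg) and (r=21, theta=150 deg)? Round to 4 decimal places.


d = sqrt(r1^2 + r2^2 - 2*r1*r2*cos(t2-t1))
d = sqrt(2^2 + 21^2 - 2*2*21*cos(150-75)) = 20.5733

20.5733


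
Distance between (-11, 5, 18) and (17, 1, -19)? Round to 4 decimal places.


d = sqrt((17--11)^2 + (1-5)^2 + (-19-18)^2) = 46.5725

46.5725


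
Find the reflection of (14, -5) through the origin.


Reflection through origin: (x, y) -> (-x, -y)
(14, -5) -> (-14, 5)

(-14, 5)


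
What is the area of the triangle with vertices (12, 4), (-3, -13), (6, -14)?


Area = |x1(y2-y3) + x2(y3-y1) + x3(y1-y2)| / 2
= |12*(-13--14) + -3*(-14-4) + 6*(4--13)| / 2
= 84

84


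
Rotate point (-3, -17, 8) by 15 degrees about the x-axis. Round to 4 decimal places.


x' = -3
y' = -17*cos(15) - 8*sin(15) = -18.4913
z' = -17*sin(15) + 8*cos(15) = 3.3275

(-3, -18.4913, 3.3275)


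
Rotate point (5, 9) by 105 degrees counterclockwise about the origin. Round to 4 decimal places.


x' = 5*cos(105) - 9*sin(105) = -9.9874
y' = 5*sin(105) + 9*cos(105) = 2.5003

(-9.9874, 2.5003)


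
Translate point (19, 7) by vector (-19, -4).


Translation: (x+dx, y+dy) = (19+-19, 7+-4) = (0, 3)

(0, 3)


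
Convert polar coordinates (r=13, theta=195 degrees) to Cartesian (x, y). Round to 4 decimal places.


x = 13 * cos(195) = -12.557
y = 13 * sin(195) = -3.3646

(-12.557, -3.3646)


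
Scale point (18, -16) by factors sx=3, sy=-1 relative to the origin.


Scaling: (x*sx, y*sy) = (18*3, -16*-1) = (54, 16)

(54, 16)


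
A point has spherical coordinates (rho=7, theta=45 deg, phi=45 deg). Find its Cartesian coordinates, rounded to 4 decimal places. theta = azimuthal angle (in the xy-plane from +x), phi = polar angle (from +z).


x = 7 * sin(45) * cos(45) = 3.5
y = 7 * sin(45) * sin(45) = 3.5
z = 7 * cos(45) = 4.9497

(3.5, 3.5, 4.9497)


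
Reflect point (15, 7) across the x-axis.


Reflection across x-axis: (x, y) -> (x, -y)
(15, 7) -> (15, -7)

(15, -7)


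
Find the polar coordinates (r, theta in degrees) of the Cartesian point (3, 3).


r = sqrt(3^2 + 3^2) = 4.2426
theta = atan2(3, 3) = 45 degrees

r = 4.2426, theta = 45 degrees


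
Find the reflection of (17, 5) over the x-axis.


Reflection across x-axis: (x, y) -> (x, -y)
(17, 5) -> (17, -5)

(17, -5)


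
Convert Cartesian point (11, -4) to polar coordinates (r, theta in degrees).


r = sqrt(11^2 + (-4)^2) = 11.7047
theta = atan2(-4, 11) = 340.0169 degrees

r = 11.7047, theta = 340.0169 degrees


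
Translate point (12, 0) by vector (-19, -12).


Translation: (x+dx, y+dy) = (12+-19, 0+-12) = (-7, -12)

(-7, -12)


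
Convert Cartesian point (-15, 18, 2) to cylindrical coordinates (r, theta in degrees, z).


r = sqrt((-15)^2 + 18^2) = 23.4307
theta = atan2(18, -15) = 129.8056 deg
z = 2

r = 23.4307, theta = 129.8056 deg, z = 2


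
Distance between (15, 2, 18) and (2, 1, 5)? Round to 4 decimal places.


d = sqrt((2-15)^2 + (1-2)^2 + (5-18)^2) = 18.412

18.412


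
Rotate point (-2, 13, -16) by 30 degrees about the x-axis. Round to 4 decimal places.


x' = -2
y' = 13*cos(30) - -16*sin(30) = 19.2583
z' = 13*sin(30) + -16*cos(30) = -7.3564

(-2, 19.2583, -7.3564)


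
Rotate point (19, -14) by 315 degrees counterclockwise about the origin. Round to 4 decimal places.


x' = 19*cos(315) - -14*sin(315) = 3.5355
y' = 19*sin(315) + -14*cos(315) = -23.3345

(3.5355, -23.3345)


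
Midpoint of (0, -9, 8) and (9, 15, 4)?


Midpoint = ((0+9)/2, (-9+15)/2, (8+4)/2) = (4.5, 3, 6)

(4.5, 3, 6)


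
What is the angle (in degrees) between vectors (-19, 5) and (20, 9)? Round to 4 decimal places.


dot = -19*20 + 5*9 = -335
|u| = 19.6469, |v| = 21.9317
cos(angle) = -0.7775
angle = 141.0287 degrees

141.0287 degrees


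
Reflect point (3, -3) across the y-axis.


Reflection across y-axis: (x, y) -> (-x, y)
(3, -3) -> (-3, -3)

(-3, -3)


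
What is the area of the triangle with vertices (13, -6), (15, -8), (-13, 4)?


Area = |x1(y2-y3) + x2(y3-y1) + x3(y1-y2)| / 2
= |13*(-8-4) + 15*(4--6) + -13*(-6--8)| / 2
= 16

16


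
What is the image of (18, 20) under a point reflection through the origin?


Reflection through origin: (x, y) -> (-x, -y)
(18, 20) -> (-18, -20)

(-18, -20)


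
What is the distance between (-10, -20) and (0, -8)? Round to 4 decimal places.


d = sqrt((0--10)^2 + (-8--20)^2) = 15.6205

15.6205


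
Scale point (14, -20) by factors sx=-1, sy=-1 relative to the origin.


Scaling: (x*sx, y*sy) = (14*-1, -20*-1) = (-14, 20)

(-14, 20)


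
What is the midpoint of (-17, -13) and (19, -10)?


Midpoint = ((-17+19)/2, (-13+-10)/2) = (1, -11.5)

(1, -11.5)


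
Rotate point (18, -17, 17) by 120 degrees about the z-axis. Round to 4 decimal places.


x' = 18*cos(120) - -17*sin(120) = 5.7224
y' = 18*sin(120) + -17*cos(120) = 24.0885
z' = 17

(5.7224, 24.0885, 17)


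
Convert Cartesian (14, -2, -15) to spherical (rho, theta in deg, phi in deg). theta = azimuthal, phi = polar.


rho = sqrt(14^2 + (-2)^2 + (-15)^2) = 20.6155
theta = atan2(-2, 14) = 351.8699 deg
phi = acos(-15/20.6155) = 136.6861 deg

rho = 20.6155, theta = 351.8699 deg, phi = 136.6861 deg


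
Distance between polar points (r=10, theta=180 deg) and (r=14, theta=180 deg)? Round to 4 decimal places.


d = sqrt(r1^2 + r2^2 - 2*r1*r2*cos(t2-t1))
d = sqrt(10^2 + 14^2 - 2*10*14*cos(180-180)) = 4

4


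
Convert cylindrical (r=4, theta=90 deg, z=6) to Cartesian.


x = 4 * cos(90) = 0
y = 4 * sin(90) = 4
z = 6

(0, 4, 6)


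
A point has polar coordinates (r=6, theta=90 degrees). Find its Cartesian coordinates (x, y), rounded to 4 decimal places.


x = 6 * cos(90) = 0
y = 6 * sin(90) = 6

(0, 6)


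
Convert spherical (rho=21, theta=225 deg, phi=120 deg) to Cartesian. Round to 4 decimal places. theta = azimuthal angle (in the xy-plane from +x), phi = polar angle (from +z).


x = 21 * sin(120) * cos(225) = -12.8598
y = 21 * sin(120) * sin(225) = -12.8598
z = 21 * cos(120) = -10.5

(-12.8598, -12.8598, -10.5)


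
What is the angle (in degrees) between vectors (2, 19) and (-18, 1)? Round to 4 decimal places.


dot = 2*-18 + 19*1 = -17
|u| = 19.105, |v| = 18.0278
cos(angle) = -0.0494
angle = 92.8292 degrees

92.8292 degrees


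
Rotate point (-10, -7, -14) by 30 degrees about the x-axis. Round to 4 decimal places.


x' = -10
y' = -7*cos(30) - -14*sin(30) = 0.9378
z' = -7*sin(30) + -14*cos(30) = -15.6244

(-10, 0.9378, -15.6244)


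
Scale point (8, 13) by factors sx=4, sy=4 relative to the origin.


Scaling: (x*sx, y*sy) = (8*4, 13*4) = (32, 52)

(32, 52)


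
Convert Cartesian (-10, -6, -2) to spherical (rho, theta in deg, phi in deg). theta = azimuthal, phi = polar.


rho = sqrt((-10)^2 + (-6)^2 + (-2)^2) = 11.8322
theta = atan2(-6, -10) = 210.9638 deg
phi = acos(-2/11.8322) = 99.7315 deg

rho = 11.8322, theta = 210.9638 deg, phi = 99.7315 deg


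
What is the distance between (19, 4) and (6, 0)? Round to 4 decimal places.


d = sqrt((6-19)^2 + (0-4)^2) = 13.6015

13.6015


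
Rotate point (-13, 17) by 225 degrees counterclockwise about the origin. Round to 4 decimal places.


x' = -13*cos(225) - 17*sin(225) = 21.2132
y' = -13*sin(225) + 17*cos(225) = -2.8284

(21.2132, -2.8284)


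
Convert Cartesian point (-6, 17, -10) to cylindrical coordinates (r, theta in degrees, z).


r = sqrt((-6)^2 + 17^2) = 18.0278
theta = atan2(17, -6) = 109.44 deg
z = -10

r = 18.0278, theta = 109.44 deg, z = -10


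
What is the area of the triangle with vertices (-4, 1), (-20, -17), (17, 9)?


Area = |x1(y2-y3) + x2(y3-y1) + x3(y1-y2)| / 2
= |-4*(-17-9) + -20*(9-1) + 17*(1--17)| / 2
= 125

125


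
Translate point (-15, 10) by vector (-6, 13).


Translation: (x+dx, y+dy) = (-15+-6, 10+13) = (-21, 23)

(-21, 23)


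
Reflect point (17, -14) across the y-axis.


Reflection across y-axis: (x, y) -> (-x, y)
(17, -14) -> (-17, -14)

(-17, -14)


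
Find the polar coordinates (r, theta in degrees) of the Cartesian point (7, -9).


r = sqrt(7^2 + (-9)^2) = 11.4018
theta = atan2(-9, 7) = 307.875 degrees

r = 11.4018, theta = 307.875 degrees


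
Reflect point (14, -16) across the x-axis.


Reflection across x-axis: (x, y) -> (x, -y)
(14, -16) -> (14, 16)

(14, 16)


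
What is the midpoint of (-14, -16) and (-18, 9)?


Midpoint = ((-14+-18)/2, (-16+9)/2) = (-16, -3.5)

(-16, -3.5)


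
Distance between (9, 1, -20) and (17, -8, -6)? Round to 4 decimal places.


d = sqrt((17-9)^2 + (-8-1)^2 + (-6--20)^2) = 18.4662

18.4662


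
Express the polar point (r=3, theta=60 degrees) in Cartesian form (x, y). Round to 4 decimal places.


x = 3 * cos(60) = 1.5
y = 3 * sin(60) = 2.5981

(1.5, 2.5981)


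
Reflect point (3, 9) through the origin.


Reflection through origin: (x, y) -> (-x, -y)
(3, 9) -> (-3, -9)

(-3, -9)


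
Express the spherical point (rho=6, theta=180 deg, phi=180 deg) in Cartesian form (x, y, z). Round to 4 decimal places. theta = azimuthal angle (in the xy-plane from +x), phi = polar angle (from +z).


x = 6 * sin(180) * cos(180) = 0
y = 6 * sin(180) * sin(180) = 0
z = 6 * cos(180) = -6

(0, 0, -6)


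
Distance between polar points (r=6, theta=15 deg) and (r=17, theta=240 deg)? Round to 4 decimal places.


d = sqrt(r1^2 + r2^2 - 2*r1*r2*cos(t2-t1))
d = sqrt(6^2 + 17^2 - 2*6*17*cos(240-15)) = 21.6622

21.6622


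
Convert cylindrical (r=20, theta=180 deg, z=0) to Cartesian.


x = 20 * cos(180) = -20
y = 20 * sin(180) = 0
z = 0

(-20, 0, 0)


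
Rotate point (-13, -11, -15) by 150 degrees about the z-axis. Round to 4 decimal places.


x' = -13*cos(150) - -11*sin(150) = 16.7583
y' = -13*sin(150) + -11*cos(150) = 3.0263
z' = -15

(16.7583, 3.0263, -15)


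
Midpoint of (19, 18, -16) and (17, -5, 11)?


Midpoint = ((19+17)/2, (18+-5)/2, (-16+11)/2) = (18, 6.5, -2.5)

(18, 6.5, -2.5)


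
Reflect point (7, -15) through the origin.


Reflection through origin: (x, y) -> (-x, -y)
(7, -15) -> (-7, 15)

(-7, 15)


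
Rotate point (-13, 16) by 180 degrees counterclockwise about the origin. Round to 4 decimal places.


x' = -13*cos(180) - 16*sin(180) = 13
y' = -13*sin(180) + 16*cos(180) = -16

(13, -16)


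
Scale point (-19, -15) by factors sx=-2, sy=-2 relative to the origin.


Scaling: (x*sx, y*sy) = (-19*-2, -15*-2) = (38, 30)

(38, 30)


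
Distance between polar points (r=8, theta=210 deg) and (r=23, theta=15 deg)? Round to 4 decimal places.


d = sqrt(r1^2 + r2^2 - 2*r1*r2*cos(t2-t1))
d = sqrt(8^2 + 23^2 - 2*8*23*cos(15-210)) = 30.7971

30.7971


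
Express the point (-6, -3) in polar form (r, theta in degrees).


r = sqrt((-6)^2 + (-3)^2) = 6.7082
theta = atan2(-3, -6) = 206.5651 degrees

r = 6.7082, theta = 206.5651 degrees


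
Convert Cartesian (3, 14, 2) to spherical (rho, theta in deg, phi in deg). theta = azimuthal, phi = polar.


rho = sqrt(3^2 + 14^2 + 2^2) = 14.4568
theta = atan2(14, 3) = 77.9052 deg
phi = acos(2/14.4568) = 82.048 deg

rho = 14.4568, theta = 77.9052 deg, phi = 82.048 deg


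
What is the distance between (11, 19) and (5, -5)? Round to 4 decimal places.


d = sqrt((5-11)^2 + (-5-19)^2) = 24.7386

24.7386


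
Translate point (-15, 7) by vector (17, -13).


Translation: (x+dx, y+dy) = (-15+17, 7+-13) = (2, -6)

(2, -6)


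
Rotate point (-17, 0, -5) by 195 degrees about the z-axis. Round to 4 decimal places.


x' = -17*cos(195) - 0*sin(195) = 16.4207
y' = -17*sin(195) + 0*cos(195) = 4.3999
z' = -5

(16.4207, 4.3999, -5)


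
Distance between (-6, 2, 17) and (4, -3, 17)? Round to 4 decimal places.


d = sqrt((4--6)^2 + (-3-2)^2 + (17-17)^2) = 11.1803

11.1803


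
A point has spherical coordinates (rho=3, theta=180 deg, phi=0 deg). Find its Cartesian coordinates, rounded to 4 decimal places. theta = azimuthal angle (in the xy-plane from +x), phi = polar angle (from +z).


x = 3 * sin(0) * cos(180) = 0
y = 3 * sin(0) * sin(180) = 0
z = 3 * cos(0) = 3

(0, 0, 3)


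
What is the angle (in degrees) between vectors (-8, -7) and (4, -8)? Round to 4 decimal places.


dot = -8*4 + -7*-8 = 24
|u| = 10.6301, |v| = 8.9443
cos(angle) = 0.2524
angle = 75.3791 degrees

75.3791 degrees


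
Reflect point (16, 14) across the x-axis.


Reflection across x-axis: (x, y) -> (x, -y)
(16, 14) -> (16, -14)

(16, -14)


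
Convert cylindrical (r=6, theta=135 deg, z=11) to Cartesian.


x = 6 * cos(135) = -4.2426
y = 6 * sin(135) = 4.2426
z = 11

(-4.2426, 4.2426, 11)


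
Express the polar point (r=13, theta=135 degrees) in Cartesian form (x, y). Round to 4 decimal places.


x = 13 * cos(135) = -9.1924
y = 13 * sin(135) = 9.1924

(-9.1924, 9.1924)


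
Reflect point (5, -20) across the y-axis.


Reflection across y-axis: (x, y) -> (-x, y)
(5, -20) -> (-5, -20)

(-5, -20)


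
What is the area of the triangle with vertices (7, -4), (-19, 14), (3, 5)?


Area = |x1(y2-y3) + x2(y3-y1) + x3(y1-y2)| / 2
= |7*(14-5) + -19*(5--4) + 3*(-4-14)| / 2
= 81

81


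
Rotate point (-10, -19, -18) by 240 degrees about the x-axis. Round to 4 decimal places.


x' = -10
y' = -19*cos(240) - -18*sin(240) = -6.0885
z' = -19*sin(240) + -18*cos(240) = 25.4545

(-10, -6.0885, 25.4545)


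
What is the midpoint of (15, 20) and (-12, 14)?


Midpoint = ((15+-12)/2, (20+14)/2) = (1.5, 17)

(1.5, 17)


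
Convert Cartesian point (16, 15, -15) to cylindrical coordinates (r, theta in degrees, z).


r = sqrt(16^2 + 15^2) = 21.9317
theta = atan2(15, 16) = 43.1524 deg
z = -15

r = 21.9317, theta = 43.1524 deg, z = -15


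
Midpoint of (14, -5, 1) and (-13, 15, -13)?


Midpoint = ((14+-13)/2, (-5+15)/2, (1+-13)/2) = (0.5, 5, -6)

(0.5, 5, -6)
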